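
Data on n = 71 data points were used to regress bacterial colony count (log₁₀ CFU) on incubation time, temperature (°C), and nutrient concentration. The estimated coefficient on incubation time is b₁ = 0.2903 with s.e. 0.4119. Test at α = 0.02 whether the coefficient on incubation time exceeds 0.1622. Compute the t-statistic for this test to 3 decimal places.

t = 0.311

H₀: β₁ = 0.1622 vs H₁: β₁ > 0.1622.
t = (b₁ − β₁⁰)/SE = (0.2903 − 0.1622) / 0.4119 = 0.311.
df = n − k − 1 = 71 − 3 − 1 = 67.
One-sided p ≈ 0.3784, which is ≥ 0.02, so fail to reject H₀.
The data do not give significant evidence that the true slope on incubation time exceeds 0.1622 log₁₀ CFU per unit, holding the other predictors fixed.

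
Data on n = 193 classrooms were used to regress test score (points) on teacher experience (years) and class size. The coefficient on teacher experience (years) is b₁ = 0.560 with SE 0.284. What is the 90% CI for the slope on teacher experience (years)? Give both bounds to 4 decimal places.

(0.0906, 1.0294)

df = n − k − 1 = 193 − 2 − 1 = 190.
t* = t_{0.05, 190} = 1.652913.
Margin = t* × SE = 1.652913 × 0.284 = 0.469427.
CI: 0.560 ± 0.469427 → (0.0906, 1.0294).
With 90% confidence, each one-unit increase in teacher experience (years) is associated with a change of between 0.0906 and 1.0294 points in test score, holding the other predictors fixed.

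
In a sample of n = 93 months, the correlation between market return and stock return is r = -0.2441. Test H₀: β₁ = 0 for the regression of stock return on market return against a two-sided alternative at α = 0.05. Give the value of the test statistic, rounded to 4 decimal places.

t = -2.4012

t = r·√(n − 2)/√(1 − r²) = -0.2441·√91/√0.940415 = -2.4012.
df = n − 2 = 91.
Two-sided p ≈ 0.0184, which is < 0.05, so reject H₀.
There is evidence of a linear association between market return and stock return.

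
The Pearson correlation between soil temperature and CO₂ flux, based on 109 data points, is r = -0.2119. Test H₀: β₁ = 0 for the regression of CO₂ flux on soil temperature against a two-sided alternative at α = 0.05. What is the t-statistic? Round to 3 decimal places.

t = r·√(n − 2)/√(1 − r²) = -0.2119·√107/√0.955098 = -2.243.
df = n − 2 = 107.
Two-sided p ≈ 0.0270, which is < 0.05, so reject H₀.
There is evidence of a linear association between soil temperature and CO₂ flux.

t = -2.243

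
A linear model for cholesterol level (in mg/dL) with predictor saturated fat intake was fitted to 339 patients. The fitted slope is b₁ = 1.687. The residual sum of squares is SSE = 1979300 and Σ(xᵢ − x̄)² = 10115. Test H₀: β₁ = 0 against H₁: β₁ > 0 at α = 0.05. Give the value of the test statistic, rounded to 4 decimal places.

MSE = SSE/(n − 2) = 1979300/337 = 5873.29.
SE(b₁) = √(MSE/Sₓₓ) = √(5873.29/10115) = 0.762005.
t = 1.687 / 0.762005 = 2.2139.
df = n − 2 = 337.
One-sided p ≈ 0.0138, which is < 0.05, so reject H₀.
There is evidence that the true slope on saturated fat intake is positive.

t = 2.2139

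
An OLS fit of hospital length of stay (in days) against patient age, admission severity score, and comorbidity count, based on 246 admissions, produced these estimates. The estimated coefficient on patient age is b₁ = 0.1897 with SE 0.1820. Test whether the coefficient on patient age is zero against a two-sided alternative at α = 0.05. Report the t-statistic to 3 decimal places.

H₀: β₁ = 0 vs H₁: β₁ ≠ 0.
t = (b₁ − β₁⁰)/SE = 0.1897 / 0.1820 = 1.042.
df = n − k − 1 = 246 − 3 − 1 = 242.
Two-sided p ≈ 0.2983, which is ≥ 0.05, so fail to reject H₀.
The data do not give significant evidence of an association between patient age and hospital length of stay, after adjusting for the other predictors.

t = 1.042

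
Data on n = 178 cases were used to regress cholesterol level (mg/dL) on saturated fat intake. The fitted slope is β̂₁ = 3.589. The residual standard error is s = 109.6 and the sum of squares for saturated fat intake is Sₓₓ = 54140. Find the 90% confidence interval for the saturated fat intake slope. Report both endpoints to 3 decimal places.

(2.810, 4.368)

SE(β̂₁) = s/√Sₓₓ = 109.6/√54140 = 0.471033.
df = n − 2 = 176.
t* = t_{0.05, 176} = 1.653557.
Margin = t* × SE = 1.653557 × 0.471033 = 0.77888.
CI: 3.589 ± 0.77888 → (2.810, 4.368).
With 90% confidence, each one-unit increase in saturated fat intake is associated with a change of between 2.810 and 4.368 mg/dL in cholesterol level.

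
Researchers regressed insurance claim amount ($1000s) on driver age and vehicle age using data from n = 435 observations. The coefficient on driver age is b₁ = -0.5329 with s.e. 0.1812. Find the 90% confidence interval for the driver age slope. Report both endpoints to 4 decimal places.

df = n − k − 1 = 435 − 2 − 1 = 432.
t* = t_{0.05, 432} = 1.648388.
Margin = t* × SE = 1.648388 × 0.1812 = 0.298688.
CI: -0.5329 ± 0.298688 → (-0.8316, -0.2342).
With 90% confidence, each one-unit increase in driver age is associated with a change of between -0.8316 and -0.2342 $1000s in insurance claim amount, holding the other predictors fixed.

(-0.8316, -0.2342)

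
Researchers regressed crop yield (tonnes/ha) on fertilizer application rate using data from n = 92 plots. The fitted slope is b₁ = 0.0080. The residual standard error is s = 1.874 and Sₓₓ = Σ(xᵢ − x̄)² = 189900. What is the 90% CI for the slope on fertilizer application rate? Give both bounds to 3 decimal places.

SE(b₁) = s/√Sₓₓ = 1.874/√189900 = 0.00430038.
df = n − 2 = 90.
t* = t_{0.05, 90} = 1.661961.
Margin = t* × SE = 1.661961 × 0.00430038 = 0.00715.
CI: 0.0080 ± 0.00715 → (0.001, 0.015).
With 90% confidence, each one-unit increase in fertilizer application rate is associated with a change of between 0.001 and 0.015 tonnes/ha in crop yield.

(0.001, 0.015)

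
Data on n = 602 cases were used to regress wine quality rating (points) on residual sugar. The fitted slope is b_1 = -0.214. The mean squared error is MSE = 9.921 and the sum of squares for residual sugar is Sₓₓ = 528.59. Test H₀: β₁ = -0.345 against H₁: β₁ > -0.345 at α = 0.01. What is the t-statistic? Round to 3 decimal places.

SE(b_1) = √(MSE/Sₓₓ) = √(9.921/528.59) = 0.136999.
t = (-0.214 − (-0.345)) / 0.136999 = 0.956.
df = n − 2 = 600.
One-sided p ≈ 0.1697, which is ≥ 0.01, so fail to reject H₀.
The data do not give significant evidence that the true slope on residual sugar exceeds -0.345 points per unit.

t = 0.956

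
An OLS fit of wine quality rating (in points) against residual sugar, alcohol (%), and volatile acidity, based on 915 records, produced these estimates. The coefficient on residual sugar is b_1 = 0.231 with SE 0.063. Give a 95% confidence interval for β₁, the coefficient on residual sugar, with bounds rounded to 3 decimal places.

df = n − k − 1 = 915 − 3 − 1 = 911.
t* = t_{0.025, 911} = 1.962571.
Margin = t* × SE = 1.962571 × 0.063 = 0.12364.
CI: 0.231 ± 0.12364 → (0.107, 0.355).
With 95% confidence, each one-unit increase in residual sugar is associated with a change of between 0.107 and 0.355 points in wine quality rating, holding the other predictors fixed.

(0.107, 0.355)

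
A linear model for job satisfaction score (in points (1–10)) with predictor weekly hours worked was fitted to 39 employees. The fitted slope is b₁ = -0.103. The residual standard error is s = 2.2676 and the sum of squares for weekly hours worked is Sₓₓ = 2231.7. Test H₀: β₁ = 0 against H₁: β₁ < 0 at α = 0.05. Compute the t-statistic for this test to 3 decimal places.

SE(b₁) = s/√Sₓₓ = 2.2676/√2231.7 = 0.0480008.
t = -0.103 / 0.0480008 = -2.146.
df = n − 2 = 37.
One-sided p ≈ 0.0193, which is < 0.05, so reject H₀.
There is evidence that the true slope on weekly hours worked is negative.

t = -2.146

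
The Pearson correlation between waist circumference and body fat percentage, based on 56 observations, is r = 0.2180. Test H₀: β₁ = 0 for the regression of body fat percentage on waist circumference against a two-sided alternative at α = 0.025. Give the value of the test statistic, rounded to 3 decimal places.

t = r·√(n − 2)/√(1 − r²) = 0.2180·√54/√0.952476 = 1.641.
df = n − 2 = 54.
Two-sided p ≈ 0.1065, which is ≥ 0.025, so fail to reject H₀.
The data do not give significant evidence of a linear association between waist circumference and body fat percentage.

t = 1.641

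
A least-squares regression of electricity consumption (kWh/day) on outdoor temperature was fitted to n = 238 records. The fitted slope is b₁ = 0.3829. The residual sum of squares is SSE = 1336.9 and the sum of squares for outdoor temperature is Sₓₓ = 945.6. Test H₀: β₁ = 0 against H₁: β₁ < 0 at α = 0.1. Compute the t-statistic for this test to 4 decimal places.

t = 4.9470

MSE = SSE/(n − 2) = 1336.9/236 = 5.66483.
SE(b₁) = √(MSE/Sₓₓ) = √(5.66483/945.6) = 0.0773998.
t = 0.3829 / 0.0773998 = 4.9470.
df = n − 2 = 236.
One-sided p ≈ 1.0000, which is ≥ 0.1, so fail to reject H₀.
The data do not give significant evidence that the true slope on outdoor temperature is negative.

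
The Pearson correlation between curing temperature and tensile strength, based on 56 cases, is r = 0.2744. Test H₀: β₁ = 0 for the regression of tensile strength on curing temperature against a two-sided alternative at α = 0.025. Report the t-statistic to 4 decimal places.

t = 2.0969

t = r·√(n − 2)/√(1 − r²) = 0.2744·√54/√0.924705 = 2.0969.
df = n − 2 = 54.
Two-sided p ≈ 0.0407, which is ≥ 0.025, so fail to reject H₀.
The data do not give significant evidence of a linear association between curing temperature and tensile strength.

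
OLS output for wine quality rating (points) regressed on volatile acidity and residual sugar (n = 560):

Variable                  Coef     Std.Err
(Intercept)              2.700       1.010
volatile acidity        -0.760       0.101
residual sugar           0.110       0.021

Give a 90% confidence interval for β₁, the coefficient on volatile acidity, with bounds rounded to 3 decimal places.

(-0.926, -0.594)

Read off: b = -0.760, SE = 0.101 for volatile acidity.
df = n − k − 1 = 560 − 2 − 1 = 557.
t* = t_{0.05, 557} = 1.647594.
Margin = t* × SE = 1.647594 × 0.101 = 0.16641.
CI: -0.760 ± 0.16641 → (-0.926, -0.594).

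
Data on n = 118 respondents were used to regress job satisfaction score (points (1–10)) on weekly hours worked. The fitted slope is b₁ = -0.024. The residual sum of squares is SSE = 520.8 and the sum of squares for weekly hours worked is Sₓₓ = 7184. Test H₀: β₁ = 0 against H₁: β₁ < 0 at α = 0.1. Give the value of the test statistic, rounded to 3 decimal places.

MSE = SSE/(n − 2) = 520.8/116 = 4.48966.
SE(b₁) = √(MSE/Sₓₓ) = √(4.48966/7184) = 0.024999.
t = -0.024 / 0.024999 = -0.960.
df = n − 2 = 116.
One-sided p ≈ 0.1695, which is ≥ 0.1, so fail to reject H₀.
The data do not give significant evidence that the true slope on weekly hours worked is negative.

t = -0.960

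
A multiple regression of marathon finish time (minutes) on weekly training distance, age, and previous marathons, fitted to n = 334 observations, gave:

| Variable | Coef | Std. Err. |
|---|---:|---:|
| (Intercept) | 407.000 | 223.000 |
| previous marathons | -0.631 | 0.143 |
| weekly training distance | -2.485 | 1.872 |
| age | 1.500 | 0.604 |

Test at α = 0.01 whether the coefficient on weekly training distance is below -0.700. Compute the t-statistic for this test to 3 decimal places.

t = -0.954

Read off: b = -2.485, SE = 1.872 for weekly training distance.
H₀: β₁ = -0.700 vs H₁: β₁ < -0.700.
t = (-2.485 − (-0.700)) / 1.872 = -0.954.
df = n − k − 1 = 334 − 3 − 1 = 330.
One-sided p ≈ 0.1705, which is ≥ 0.01, so fail to reject H₀.
The data do not give significant evidence that the true slope on weekly training distance is below -0.700 minutes per unit, holding the other predictors fixed.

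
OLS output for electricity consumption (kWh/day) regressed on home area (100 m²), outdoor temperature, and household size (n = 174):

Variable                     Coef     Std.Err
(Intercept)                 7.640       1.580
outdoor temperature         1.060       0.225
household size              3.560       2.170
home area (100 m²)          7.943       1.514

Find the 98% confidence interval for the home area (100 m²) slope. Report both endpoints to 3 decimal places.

Read off: b = 7.943, SE = 1.514 for home area (100 m²).
df = n − k − 1 = 174 − 3 − 1 = 170.
t* = t_{0.01, 170} = 2.348483.
Margin = t* × SE = 2.348483 × 1.514 = 3.55560.
CI: 7.943 ± 3.55560 → (4.387, 11.499).

(4.387, 11.499)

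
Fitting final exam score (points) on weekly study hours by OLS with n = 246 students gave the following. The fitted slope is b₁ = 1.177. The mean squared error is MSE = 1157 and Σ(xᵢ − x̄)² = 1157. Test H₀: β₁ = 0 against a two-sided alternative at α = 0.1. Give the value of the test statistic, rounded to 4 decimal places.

SE(b₁) = √(MSE/Sₓₓ) = √(1157/1157) = 1.
t = 1.177 / 1 = 1.1770.
df = n − 2 = 244.
Two-sided p ≈ 0.2403, which is ≥ 0.1, so fail to reject H₀.
The data do not give significant evidence of an association between weekly study hours and final exam score.

t = 1.1770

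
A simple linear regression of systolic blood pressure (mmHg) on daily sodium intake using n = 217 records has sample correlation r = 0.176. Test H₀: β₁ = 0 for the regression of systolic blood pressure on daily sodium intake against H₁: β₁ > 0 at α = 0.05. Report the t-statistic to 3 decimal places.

t = r·√(n − 2)/√(1 − r²) = 0.176·√215/√0.969024 = 2.622.
df = n − 2 = 215.
One-sided p ≈ 0.0047, which is < 0.05, so reject H₀.
There is evidence of a linear association between daily sodium intake and systolic blood pressure.

t = 2.622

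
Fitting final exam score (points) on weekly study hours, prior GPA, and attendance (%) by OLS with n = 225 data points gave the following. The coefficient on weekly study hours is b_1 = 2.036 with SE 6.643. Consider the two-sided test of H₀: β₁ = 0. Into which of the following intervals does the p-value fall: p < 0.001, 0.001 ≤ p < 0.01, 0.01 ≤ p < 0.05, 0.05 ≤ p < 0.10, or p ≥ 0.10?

p ≥ 0.10

t = 2.036 / 6.643 = 0.306.
df = n − k − 1 = 225 − 3 − 1 = 221.
Two-sided p = 2·P(T_{221} > |t|) ≈ 0.7595.
So p ≥ 0.10.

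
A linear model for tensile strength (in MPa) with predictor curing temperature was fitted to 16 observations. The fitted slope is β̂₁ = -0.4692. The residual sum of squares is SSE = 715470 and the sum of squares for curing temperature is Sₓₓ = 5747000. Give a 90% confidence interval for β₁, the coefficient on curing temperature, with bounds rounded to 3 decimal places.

MSE = SSE/(n − 2) = 715470/14 = 51105.
SE(β̂₁) = √(MSE/Sₓₓ) = √(51105/5747000) = 0.0942999.
df = n − 2 = 14.
t* = t_{0.05, 14} = 1.76131.
Margin = t* × SE = 1.76131 × 0.0942999 = 0.16609.
CI: -0.4692 ± 0.16609 → (-0.635, -0.303).
With 90% confidence, each one-unit increase in curing temperature is associated with a change of between -0.635 and -0.303 MPa in tensile strength.

(-0.635, -0.303)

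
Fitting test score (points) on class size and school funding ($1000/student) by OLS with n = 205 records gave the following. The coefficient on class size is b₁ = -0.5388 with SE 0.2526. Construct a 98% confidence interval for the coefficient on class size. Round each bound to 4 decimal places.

df = n − k − 1 = 205 − 2 − 1 = 202.
t* = t_{0.01, 202} = 2.34495.
Margin = t* × SE = 2.34495 × 0.2526 = 0.592334.
CI: -0.5388 ± 0.592334 → (-1.1311, 0.0535).
With 98% confidence, each one-unit increase in class size is associated with a change of between -1.1311 and 0.0535 points in test score, holding the other predictors fixed.

(-1.1311, 0.0535)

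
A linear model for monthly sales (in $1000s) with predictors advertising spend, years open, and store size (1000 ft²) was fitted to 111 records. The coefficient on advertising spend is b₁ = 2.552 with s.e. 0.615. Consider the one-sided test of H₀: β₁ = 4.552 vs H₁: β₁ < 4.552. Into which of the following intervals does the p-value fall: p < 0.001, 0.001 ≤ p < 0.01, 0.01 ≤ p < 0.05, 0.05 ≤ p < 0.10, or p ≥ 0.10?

p < 0.001

t = (2.552 − 4.552) / 0.615 = -3.252.
df = n − k − 1 = 111 − 3 − 1 = 107.
One-sided p = P(T_{107} < t) ≈ 0.0008.
So p < 0.001.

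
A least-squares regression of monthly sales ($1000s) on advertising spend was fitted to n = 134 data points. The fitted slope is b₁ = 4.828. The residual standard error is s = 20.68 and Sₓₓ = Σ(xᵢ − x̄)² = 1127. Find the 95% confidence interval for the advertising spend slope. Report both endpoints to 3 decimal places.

(3.609, 6.047)

SE(b₁) = s/√Sₓₓ = 20.68/√1127 = 0.616011.
df = n − 2 = 132.
t* = t_{0.025, 132} = 1.978099.
Margin = t* × SE = 1.978099 × 0.616011 = 1.21853.
CI: 4.828 ± 1.21853 → (3.609, 6.047).
With 95% confidence, each one-unit increase in advertising spend is associated with a change of between 3.609 and 6.047 $1000s in monthly sales.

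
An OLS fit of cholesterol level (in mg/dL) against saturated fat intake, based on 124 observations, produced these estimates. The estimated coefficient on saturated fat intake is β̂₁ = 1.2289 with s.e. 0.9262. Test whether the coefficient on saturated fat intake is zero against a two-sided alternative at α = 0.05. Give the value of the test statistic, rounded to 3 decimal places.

H₀: β₁ = 0 vs H₁: β₁ ≠ 0.
t = (β̂₁ − β₁⁰)/SE = 1.2289 / 0.9262 = 1.327.
df = n − 2 = 124 − 2 = 122.
Two-sided p ≈ 0.1870, which is ≥ 0.05, so fail to reject H₀.
The data do not give significant evidence of an association between saturated fat intake and cholesterol level.

t = 1.327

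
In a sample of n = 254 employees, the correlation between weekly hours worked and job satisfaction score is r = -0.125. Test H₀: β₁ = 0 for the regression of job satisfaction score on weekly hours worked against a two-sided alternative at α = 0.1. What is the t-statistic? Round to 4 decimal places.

t = -2.0000

t = r·√(n − 2)/√(1 − r²) = -0.125·√252/√0.984375 = -2.0000.
df = n − 2 = 252.
Two-sided p ≈ 0.0466, which is < 0.1, so reject H₀.
There is evidence of a linear association between weekly hours worked and job satisfaction score.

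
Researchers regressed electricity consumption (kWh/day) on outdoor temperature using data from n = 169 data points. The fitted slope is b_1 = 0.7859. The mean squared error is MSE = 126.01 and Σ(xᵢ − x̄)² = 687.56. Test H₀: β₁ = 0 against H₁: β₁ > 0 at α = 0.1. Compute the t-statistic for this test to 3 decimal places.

t = 1.836

SE(b_1) = √(MSE/Sₓₓ) = √(126.01/687.56) = 0.428102.
t = 0.7859 / 0.428102 = 1.836.
df = n − 2 = 167.
One-sided p ≈ 0.0341, which is < 0.1, so reject H₀.
There is evidence that the true slope on outdoor temperature is positive.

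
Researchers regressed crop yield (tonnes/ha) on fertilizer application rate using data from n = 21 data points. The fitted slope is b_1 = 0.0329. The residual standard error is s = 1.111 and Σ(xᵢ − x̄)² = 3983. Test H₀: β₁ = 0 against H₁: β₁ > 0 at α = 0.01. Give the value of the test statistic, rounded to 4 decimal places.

t = 1.8689

SE(b_1) = s/√Sₓₓ = 1.111/√3983 = 0.0176039.
t = 0.0329 / 0.0176039 = 1.8689.
df = n − 2 = 19.
One-sided p ≈ 0.0386, which is ≥ 0.01, so fail to reject H₀.
The data do not give significant evidence that the true slope on fertilizer application rate is positive.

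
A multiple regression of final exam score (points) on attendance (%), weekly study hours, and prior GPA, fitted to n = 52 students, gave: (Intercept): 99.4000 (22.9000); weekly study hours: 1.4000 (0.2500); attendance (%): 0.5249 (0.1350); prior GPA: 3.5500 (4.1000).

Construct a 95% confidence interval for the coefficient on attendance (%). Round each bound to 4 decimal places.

Read off: b = 0.5249, SE = 0.1350 for attendance (%).
df = n − k − 1 = 52 − 3 − 1 = 48.
t* = t_{0.025, 48} = 2.010635.
Margin = t* × SE = 2.010635 × 0.1350 = 0.271436.
CI: 0.5249 ± 0.271436 → (0.2535, 0.7963).

(0.2535, 0.7963)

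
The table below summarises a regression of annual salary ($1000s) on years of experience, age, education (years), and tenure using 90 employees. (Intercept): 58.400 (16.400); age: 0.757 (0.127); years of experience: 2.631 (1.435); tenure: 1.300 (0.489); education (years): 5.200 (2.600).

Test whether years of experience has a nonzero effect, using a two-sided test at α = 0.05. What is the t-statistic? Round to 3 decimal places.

Read off: b = 2.631, SE = 1.435 for years of experience.
H₀: β₁ = 0 vs H₁: β₁ ≠ 0.
t = 2.631 / 1.435 = 1.833.
df = n − k − 1 = 90 − 4 − 1 = 85.
Two-sided p ≈ 0.0702, which is ≥ 0.05, so fail to reject H₀.
The data do not give significant evidence of an association between years of experience and annual salary, after adjusting for the other predictors.

t = 1.833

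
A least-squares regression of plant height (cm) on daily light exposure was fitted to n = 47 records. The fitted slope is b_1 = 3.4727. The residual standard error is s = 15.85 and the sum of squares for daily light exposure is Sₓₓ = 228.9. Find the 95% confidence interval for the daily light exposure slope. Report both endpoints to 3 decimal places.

(1.363, 5.583)

SE(b_1) = s/√Sₓₓ = 15.85/√228.9 = 1.04763.
df = n − 2 = 45.
t* = t_{0.025, 45} = 2.014103.
Margin = t* × SE = 2.014103 × 1.04763 = 2.11003.
CI: 3.4727 ± 2.11003 → (1.363, 5.583).
With 95% confidence, each one-unit increase in daily light exposure is associated with a change of between 1.363 and 5.583 cm in plant height.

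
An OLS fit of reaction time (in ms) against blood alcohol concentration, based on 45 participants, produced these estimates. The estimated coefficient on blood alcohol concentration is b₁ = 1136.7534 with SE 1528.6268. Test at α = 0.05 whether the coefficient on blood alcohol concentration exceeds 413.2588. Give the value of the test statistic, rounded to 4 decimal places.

H₀: β₁ = 413.2588 vs H₁: β₁ > 413.2588.
t = (b₁ − β₁⁰)/SE = (1136.7534 − 413.2588) / 1528.6268 = 0.4733.
df = n − 2 = 45 − 2 = 43.
One-sided p ≈ 0.3192, which is ≥ 0.05, so fail to reject H₀.
The data do not give significant evidence that the true slope on blood alcohol concentration exceeds 413.2588 ms per unit.

t = 0.4733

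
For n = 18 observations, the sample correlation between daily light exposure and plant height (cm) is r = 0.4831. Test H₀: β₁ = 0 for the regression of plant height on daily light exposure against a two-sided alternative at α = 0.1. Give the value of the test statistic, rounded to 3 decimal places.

t = 2.207

t = r·√(n − 2)/√(1 − r²) = 0.4831·√16/√0.766614 = 2.207.
df = n − 2 = 16.
Two-sided p ≈ 0.0423, which is < 0.1, so reject H₀.
There is evidence of a linear association between daily light exposure and plant height.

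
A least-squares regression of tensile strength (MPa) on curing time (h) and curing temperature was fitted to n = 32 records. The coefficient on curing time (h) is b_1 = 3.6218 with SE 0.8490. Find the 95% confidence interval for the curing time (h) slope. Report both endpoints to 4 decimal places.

(1.8854, 5.3582)

df = n − k − 1 = 32 − 2 − 1 = 29.
t* = t_{0.025, 29} = 2.04523.
Margin = t* × SE = 2.04523 × 0.8490 = 1.736400.
CI: 3.6218 ± 1.736400 → (1.8854, 5.3582).
With 95% confidence, each one-unit increase in curing time (h) is associated with a change of between 1.8854 and 5.3582 MPa in tensile strength, holding the other predictors fixed.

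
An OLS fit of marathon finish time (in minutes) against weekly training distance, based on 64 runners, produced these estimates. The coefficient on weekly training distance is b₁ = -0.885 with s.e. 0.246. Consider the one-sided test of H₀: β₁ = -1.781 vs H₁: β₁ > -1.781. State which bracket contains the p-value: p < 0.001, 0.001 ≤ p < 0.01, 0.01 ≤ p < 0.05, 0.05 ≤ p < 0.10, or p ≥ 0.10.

t = (-0.885 − (-1.781)) / 0.246 = 3.642.
df = n − 2 = 64 − 2 = 62.
One-sided p = P(T_{62} > t) ≈ 0.0003.
So p < 0.001.

p < 0.001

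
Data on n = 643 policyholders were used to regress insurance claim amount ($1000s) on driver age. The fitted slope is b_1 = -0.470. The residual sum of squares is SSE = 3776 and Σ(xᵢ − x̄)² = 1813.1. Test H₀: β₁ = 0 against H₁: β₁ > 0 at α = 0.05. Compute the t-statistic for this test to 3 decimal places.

t = -8.246

MSE = SSE/(n − 2) = 3776/641 = 5.8908.
SE(b_1) = √(MSE/Sₓₓ) = √(5.8908/1813.1) = 0.0570002.
t = -0.470 / 0.0570002 = -8.246.
df = n − 2 = 641.
One-sided p ≈ 1.0000, which is ≥ 0.05, so fail to reject H₀.
The data do not give significant evidence that the true slope on driver age is positive.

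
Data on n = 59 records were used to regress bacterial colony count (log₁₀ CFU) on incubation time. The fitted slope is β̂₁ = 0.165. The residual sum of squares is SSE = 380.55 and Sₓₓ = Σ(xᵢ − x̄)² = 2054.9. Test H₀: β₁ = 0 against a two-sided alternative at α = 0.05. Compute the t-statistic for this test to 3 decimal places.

t = 2.895

MSE = SSE/(n − 2) = 380.55/57 = 6.67632.
SE(β̂₁) = √(MSE/Sₓₓ) = √(6.67632/2054.9) = 0.0569998.
t = 0.165 / 0.0569998 = 2.895.
df = n − 2 = 57.
Two-sided p ≈ 0.0054, which is < 0.05, so reject H₀.
There is evidence that incubation time is associated with bacterial colony count.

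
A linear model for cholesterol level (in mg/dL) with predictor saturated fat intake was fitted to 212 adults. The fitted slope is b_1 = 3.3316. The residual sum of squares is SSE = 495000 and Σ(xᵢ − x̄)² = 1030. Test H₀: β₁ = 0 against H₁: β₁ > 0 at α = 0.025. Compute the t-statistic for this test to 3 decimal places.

MSE = SSE/(n − 2) = 495000/210 = 2357.14.
SE(b_1) = √(MSE/Sₓₓ) = √(2357.14/1030) = 1.51278.
t = 3.3316 / 1.51278 = 2.202.
df = n − 2 = 210.
One-sided p ≈ 0.0144, which is < 0.025, so reject H₀.
There is evidence that the true slope on saturated fat intake is positive.

t = 2.202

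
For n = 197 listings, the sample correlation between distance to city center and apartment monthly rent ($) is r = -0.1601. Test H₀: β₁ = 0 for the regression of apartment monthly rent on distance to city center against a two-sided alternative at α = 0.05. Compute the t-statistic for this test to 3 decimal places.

t = r·√(n − 2)/√(1 − r²) = -0.1601·√195/√0.974368 = -2.265.
df = n − 2 = 195.
Two-sided p ≈ 0.0246, which is < 0.05, so reject H₀.
There is evidence of a linear association between distance to city center and apartment monthly rent.

t = -2.265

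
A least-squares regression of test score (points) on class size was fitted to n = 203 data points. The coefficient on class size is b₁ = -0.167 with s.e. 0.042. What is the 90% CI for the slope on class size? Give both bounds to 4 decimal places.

df = n − 2 = 203 − 2 = 201.
t* = t_{0.05, 201} = 1.65247.
Margin = t* × SE = 1.65247 × 0.042 = 0.069404.
CI: -0.167 ± 0.069404 → (-0.2364, -0.0976).
With 90% confidence, each one-unit increase in class size is associated with a change of between -0.2364 and -0.0976 points in test score.

(-0.2364, -0.0976)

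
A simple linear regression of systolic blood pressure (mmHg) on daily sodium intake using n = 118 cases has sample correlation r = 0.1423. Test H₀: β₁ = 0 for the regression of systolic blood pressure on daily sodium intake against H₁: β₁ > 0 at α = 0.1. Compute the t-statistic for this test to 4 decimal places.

t = r·√(n − 2)/√(1 − r²) = 0.1423·√116/√0.979751 = 1.5484.
df = n − 2 = 116.
One-sided p ≈ 0.0621, which is < 0.1, so reject H₀.
There is evidence of a linear association between daily sodium intake and systolic blood pressure.

t = 1.5484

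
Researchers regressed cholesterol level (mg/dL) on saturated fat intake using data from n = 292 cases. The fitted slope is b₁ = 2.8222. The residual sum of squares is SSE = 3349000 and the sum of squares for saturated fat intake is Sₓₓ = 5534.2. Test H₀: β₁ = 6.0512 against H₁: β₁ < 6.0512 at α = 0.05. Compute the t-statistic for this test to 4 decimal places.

t = -2.2353

MSE = SSE/(n − 2) = 3349000/290 = 11548.3.
SE(b₁) = √(MSE/Sₓₓ) = √(11548.3/5534.2) = 1.44455.
t = (2.8222 − 6.0512) / 1.44455 = -2.2353.
df = n − 2 = 290.
One-sided p ≈ 0.0131, which is < 0.05, so reject H₀.
There is evidence that the true slope on saturated fat intake is below 6.0512 mg/dL per unit.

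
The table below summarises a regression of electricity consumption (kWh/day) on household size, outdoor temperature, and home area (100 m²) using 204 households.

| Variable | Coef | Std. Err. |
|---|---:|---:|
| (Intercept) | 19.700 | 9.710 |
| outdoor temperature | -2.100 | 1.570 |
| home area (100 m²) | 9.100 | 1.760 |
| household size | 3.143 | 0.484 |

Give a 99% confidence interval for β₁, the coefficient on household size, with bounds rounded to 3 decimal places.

(1.884, 4.402)

Read off: b = 3.143, SE = 0.484 for household size.
df = n − k − 1 = 204 − 3 − 1 = 200.
t* = t_{0.005, 200} = 2.600634.
Margin = t* × SE = 2.600634 × 0.484 = 1.25871.
CI: 3.143 ± 1.25871 → (1.884, 4.402).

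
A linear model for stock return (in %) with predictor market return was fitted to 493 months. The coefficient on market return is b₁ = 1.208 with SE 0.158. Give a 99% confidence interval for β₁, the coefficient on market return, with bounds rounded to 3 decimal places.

(0.799, 1.617)

df = n − 2 = 493 − 2 = 491.
t* = t_{0.005, 491} = 2.585879.
Margin = t* × SE = 2.585879 × 0.158 = 0.40857.
CI: 1.208 ± 0.40857 → (0.799, 1.617).
With 99% confidence, each one-unit increase in market return is associated with a change of between 0.799 and 1.617 % in stock return.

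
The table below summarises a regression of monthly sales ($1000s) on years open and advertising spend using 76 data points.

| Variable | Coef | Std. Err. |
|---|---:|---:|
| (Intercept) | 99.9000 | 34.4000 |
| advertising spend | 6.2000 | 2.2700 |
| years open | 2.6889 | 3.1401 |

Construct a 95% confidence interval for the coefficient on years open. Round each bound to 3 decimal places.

Read off: b = 2.6889, SE = 3.1401 for years open.
df = n − k − 1 = 76 − 2 − 1 = 73.
t* = t_{0.025, 73} = 1.992997.
Margin = t* × SE = 1.992997 × 3.1401 = 6.25821.
CI: 2.6889 ± 6.25821 → (-3.569, 8.947).

(-3.569, 8.947)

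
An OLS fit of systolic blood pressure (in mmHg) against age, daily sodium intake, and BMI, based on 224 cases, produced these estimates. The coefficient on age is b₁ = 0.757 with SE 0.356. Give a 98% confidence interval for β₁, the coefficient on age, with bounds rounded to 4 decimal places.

df = n − k − 1 = 224 − 3 − 1 = 220.
t* = t_{0.01, 220} = 2.343417.
Margin = t* × SE = 2.343417 × 0.356 = 0.834256.
CI: 0.757 ± 0.834256 → (-0.0773, 1.5913).
With 98% confidence, each one-unit increase in age is associated with a change of between -0.0773 and 1.5913 mmHg in systolic blood pressure, holding the other predictors fixed.

(-0.0773, 1.5913)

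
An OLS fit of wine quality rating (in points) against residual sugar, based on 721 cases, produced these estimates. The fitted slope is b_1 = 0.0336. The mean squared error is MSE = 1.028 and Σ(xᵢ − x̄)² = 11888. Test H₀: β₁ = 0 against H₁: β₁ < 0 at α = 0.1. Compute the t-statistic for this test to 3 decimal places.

SE(b_1) = √(MSE/Sₓₓ) = √(1.028/11888) = 0.00929913.
t = 0.0336 / 0.00929913 = 3.613.
df = n − 2 = 719.
One-sided p ≈ 0.9998, which is ≥ 0.1, so fail to reject H₀.
The data do not give significant evidence that the true slope on residual sugar is negative.

t = 3.613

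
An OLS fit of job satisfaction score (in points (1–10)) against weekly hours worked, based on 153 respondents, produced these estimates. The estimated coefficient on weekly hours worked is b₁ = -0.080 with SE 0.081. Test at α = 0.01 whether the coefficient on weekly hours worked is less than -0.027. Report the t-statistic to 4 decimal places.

t = -0.6543

H₀: β₁ = -0.027 vs H₁: β₁ < -0.027.
t = (b₁ − β₁⁰)/SE = (-0.080 − (-0.027)) / 0.081 = -0.6543.
df = n − 2 = 153 − 2 = 151.
One-sided p ≈ 0.2570, which is ≥ 0.01, so fail to reject H₀.
The data do not give significant evidence that the true slope on weekly hours worked is below -0.027 points (1–10) per unit.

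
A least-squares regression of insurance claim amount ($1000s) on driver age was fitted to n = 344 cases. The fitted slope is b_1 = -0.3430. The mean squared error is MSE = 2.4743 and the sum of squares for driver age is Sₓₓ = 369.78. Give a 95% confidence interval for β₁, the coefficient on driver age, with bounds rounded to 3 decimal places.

SE(b_1) = √(MSE/Sₓₓ) = √(2.4743/369.78) = 0.0818002.
df = n − 2 = 342.
t* = t_{0.025, 342} = 1.966925.
Margin = t* × SE = 1.966925 × 0.0818002 = 0.16089.
CI: -0.3430 ± 0.16089 → (-0.504, -0.182).
With 95% confidence, each one-unit increase in driver age is associated with a change of between -0.504 and -0.182 $1000s in insurance claim amount.

(-0.504, -0.182)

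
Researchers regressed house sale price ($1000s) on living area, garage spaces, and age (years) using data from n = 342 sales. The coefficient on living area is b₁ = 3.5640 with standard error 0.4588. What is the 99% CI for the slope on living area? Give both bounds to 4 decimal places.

df = n − k − 1 = 342 − 3 − 1 = 338.
t* = t_{0.005, 338} = 2.590453.
Margin = t* × SE = 2.590453 × 0.4588 = 1.188500.
CI: 3.5640 ± 1.188500 → (2.3755, 4.7525).
With 99% confidence, each one-unit increase in living area is associated with a change of between 2.3755 and 4.7525 $1000s in house sale price, holding the other predictors fixed.

(2.3755, 4.7525)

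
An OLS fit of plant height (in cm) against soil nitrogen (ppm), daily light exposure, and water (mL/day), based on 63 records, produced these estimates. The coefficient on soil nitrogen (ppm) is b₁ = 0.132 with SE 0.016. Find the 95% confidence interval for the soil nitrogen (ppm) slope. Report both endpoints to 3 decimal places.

(0.100, 0.164)

df = n − k − 1 = 63 − 3 − 1 = 59.
t* = t_{0.025, 59} = 2.000995.
Margin = t* × SE = 2.000995 × 0.016 = 0.03202.
CI: 0.132 ± 0.03202 → (0.100, 0.164).
With 95% confidence, each one-unit increase in soil nitrogen (ppm) is associated with a change of between 0.100 and 0.164 cm in plant height, holding the other predictors fixed.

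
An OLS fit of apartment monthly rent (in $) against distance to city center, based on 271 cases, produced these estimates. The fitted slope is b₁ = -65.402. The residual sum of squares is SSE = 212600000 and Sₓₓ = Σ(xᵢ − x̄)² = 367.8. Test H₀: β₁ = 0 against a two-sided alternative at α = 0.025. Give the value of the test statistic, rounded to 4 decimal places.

MSE = SSE/(n − 2) = 212600000/269 = 790335.
SE(b₁) = √(MSE/Sₓₓ) = √(790335/367.8) = 46.3553.
t = -65.402 / 46.3553 = -1.4109.
df = n − 2 = 269.
Two-sided p ≈ 0.1594, which is ≥ 0.025, so fail to reject H₀.
The data do not give significant evidence of an association between distance to city center and apartment monthly rent.

t = -1.4109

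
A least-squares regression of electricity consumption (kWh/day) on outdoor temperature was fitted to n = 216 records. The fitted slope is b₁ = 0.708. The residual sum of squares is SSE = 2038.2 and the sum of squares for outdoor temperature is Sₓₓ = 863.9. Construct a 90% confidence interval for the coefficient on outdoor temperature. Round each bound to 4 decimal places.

MSE = SSE/(n − 2) = 2038.2/214 = 9.5243.
SE(b₁) = √(MSE/Sₓₓ) = √(9.5243/863.9) = 0.104999.
df = n − 2 = 214.
t* = t_{0.05, 214} = 1.652005.
Margin = t* × SE = 1.652005 × 0.104999 = 0.173459.
CI: 0.708 ± 0.173459 → (0.5345, 0.8815).
With 90% confidence, each one-unit increase in outdoor temperature is associated with a change of between 0.5345 and 0.8815 kWh/day in electricity consumption.

(0.5345, 0.8815)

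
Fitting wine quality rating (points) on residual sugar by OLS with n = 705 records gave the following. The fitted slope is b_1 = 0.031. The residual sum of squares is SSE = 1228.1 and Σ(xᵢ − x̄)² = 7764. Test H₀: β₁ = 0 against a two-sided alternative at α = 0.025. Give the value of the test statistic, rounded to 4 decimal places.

MSE = SSE/(n − 2) = 1228.1/703 = 1.74694.
SE(b_1) = √(MSE/Sₓₓ) = √(1.74694/7764) = 0.0150002.
t = 0.031 / 0.0150002 = 2.0666.
df = n − 2 = 703.
Two-sided p ≈ 0.0391, which is ≥ 0.025, so fail to reject H₀.
The data do not give significant evidence of an association between residual sugar and wine quality rating.

t = 2.0666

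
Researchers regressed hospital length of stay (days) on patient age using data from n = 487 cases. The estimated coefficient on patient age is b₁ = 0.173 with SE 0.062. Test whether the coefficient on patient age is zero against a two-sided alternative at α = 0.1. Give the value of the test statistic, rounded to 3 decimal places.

H₀: β₁ = 0 vs H₁: β₁ ≠ 0.
t = (b₁ − β₁⁰)/SE = 0.173 / 0.062 = 2.790.
df = n − 2 = 487 − 2 = 485.
Two-sided p ≈ 0.0055, which is < 0.1, so reject H₀.
There is evidence that patient age is associated with hospital length of stay.

t = 2.790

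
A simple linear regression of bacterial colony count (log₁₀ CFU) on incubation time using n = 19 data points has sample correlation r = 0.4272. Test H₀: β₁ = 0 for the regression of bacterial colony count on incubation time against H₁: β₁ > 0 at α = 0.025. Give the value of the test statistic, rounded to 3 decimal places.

t = r·√(n − 2)/√(1 − r²) = 0.4272·√17/√0.8175 = 1.948.
df = n − 2 = 17.
One-sided p ≈ 0.0341, which is ≥ 0.025, so fail to reject H₀.
The data do not give significant evidence of a linear association between incubation time and bacterial colony count.

t = 1.948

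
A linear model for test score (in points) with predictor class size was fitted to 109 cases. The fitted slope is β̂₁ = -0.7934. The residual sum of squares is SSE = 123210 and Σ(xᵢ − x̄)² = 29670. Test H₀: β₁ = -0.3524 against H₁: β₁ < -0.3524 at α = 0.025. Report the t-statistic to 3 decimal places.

MSE = SSE/(n − 2) = 123210/107 = 1151.5.
SE(β̂₁) = √(MSE/Sₓₓ) = √(1151.5/29670) = 0.197003.
t = (-0.7934 − (-0.3524)) / 0.197003 = -2.239.
df = n − 2 = 107.
One-sided p ≈ 0.0136, which is < 0.025, so reject H₀.
There is evidence that the true slope on class size is below -0.3524 points per unit.

t = -2.239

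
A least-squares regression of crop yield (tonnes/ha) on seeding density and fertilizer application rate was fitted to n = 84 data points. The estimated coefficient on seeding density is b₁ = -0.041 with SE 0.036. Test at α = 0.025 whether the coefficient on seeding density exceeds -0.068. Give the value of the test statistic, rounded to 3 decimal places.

t = 0.750

H₀: β₁ = -0.068 vs H₁: β₁ > -0.068.
t = (b₁ − β₁⁰)/SE = (-0.041 − (-0.068)) / 0.036 = 0.750.
df = n − k − 1 = 84 − 2 − 1 = 81.
One-sided p ≈ 0.2277, which is ≥ 0.025, so fail to reject H₀.
The data do not give significant evidence that the true slope on seeding density exceeds -0.068 tonnes/ha per unit, holding the other predictors fixed.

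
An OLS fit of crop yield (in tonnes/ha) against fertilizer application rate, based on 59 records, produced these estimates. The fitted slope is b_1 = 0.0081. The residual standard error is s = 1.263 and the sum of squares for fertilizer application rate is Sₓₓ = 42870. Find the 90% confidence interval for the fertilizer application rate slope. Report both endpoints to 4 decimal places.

SE(b_1) = s/√Sₓₓ = 1.263/√42870 = 0.00609995.
df = n − 2 = 57.
t* = t_{0.05, 57} = 1.672029.
Margin = t* × SE = 1.672029 × 0.00609995 = 0.010199.
CI: 0.0081 ± 0.010199 → (-0.0021, 0.0183).
With 90% confidence, each one-unit increase in fertilizer application rate is associated with a change of between -0.0021 and 0.0183 tonnes/ha in crop yield.

(-0.0021, 0.0183)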